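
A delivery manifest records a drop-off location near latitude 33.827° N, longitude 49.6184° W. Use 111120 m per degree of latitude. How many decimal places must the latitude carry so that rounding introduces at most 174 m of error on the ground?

3

One degree of latitude covers 111120 m.
With N decimal places the half-ulp bound is 0.5·10⁻ᴺ°, or 0.5·10⁻ᴺ × 111120 m on the ground.
Setting 55560 × 10⁻ᴺ ≤ 174 gives 10ᴺ ≥ 319.3, i.e. N ≥ 2.50.
N = 2 would give 556 m (too coarse); N = 3 gives 55.6 m ≤ 174 m.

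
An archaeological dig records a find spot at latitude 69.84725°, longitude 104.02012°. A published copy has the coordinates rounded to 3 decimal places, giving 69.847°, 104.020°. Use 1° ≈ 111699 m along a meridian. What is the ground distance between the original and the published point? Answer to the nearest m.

The latitude changed by +0.00025° and the longitude by +0.00012°.
N–S: 0.00025° × 111699 m/° = 27.9248 m.
East–west at this latitude: 0.00012° × 111699 × cos 69.847° ≈ 0.00012 × 38483.5 = 4.61802 m.
Distance: √(27.9248² + 4.61802²) ≈ 28.304 m.

28 m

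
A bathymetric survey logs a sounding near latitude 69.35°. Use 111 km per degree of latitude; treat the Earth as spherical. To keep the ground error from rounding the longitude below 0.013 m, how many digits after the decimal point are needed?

At 69.35° one degree of longitude covers 111000 × cos 69.35° ≈ 111000 × 0.3527 ≈ 39145.1 m.
With N decimal places the half-ulp bound is 0.5·10⁻ᴺ°, or 0.5·10⁻ᴺ × 39145.1 m on the ground.
Need 0.5 × 39145.1 × 10⁻ᴺ ≤ 0.013 → 10⁻ᴺ ≤ 6.642e-07, so N ≥ 6.18.
N = 6 would give 0.0196 m (too coarse); N = 7 gives 0.00196 m ≤ 0.013 m.

7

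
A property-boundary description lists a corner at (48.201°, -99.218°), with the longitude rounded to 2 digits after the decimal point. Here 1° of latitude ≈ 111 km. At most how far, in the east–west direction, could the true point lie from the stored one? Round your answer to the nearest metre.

370 metres

Rounding to 2 decimal places leaves the longitude within ±0.005° of the true value.
At latitude 48.201° a degree of longitude spans 111000 m × cos 48.201° = 111000 × 0.6665 ≈ 73983.7 m.
So at most 0.005° × 73983.7 ≈ 369.918 m east–west.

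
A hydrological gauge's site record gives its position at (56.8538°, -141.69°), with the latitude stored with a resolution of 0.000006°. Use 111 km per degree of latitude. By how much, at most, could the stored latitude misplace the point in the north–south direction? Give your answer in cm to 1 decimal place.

With a 0.000006° grid the true value lies within half a step, ±0.000006°/2 = ±3e-06°, of the stored one.
So the N–S error is at most 3e-06 × 111000 = 0.333 m.
That is 0.333 m = 33.3 cm.

33.3 cm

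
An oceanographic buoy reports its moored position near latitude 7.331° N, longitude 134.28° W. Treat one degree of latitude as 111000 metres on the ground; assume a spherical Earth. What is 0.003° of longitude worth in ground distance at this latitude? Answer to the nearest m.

330 m

0.003° of longitude at 7.331° is 0.003 × 111000 × cos 7.331° ≈ 0.003 × 110093 = 330.278 m.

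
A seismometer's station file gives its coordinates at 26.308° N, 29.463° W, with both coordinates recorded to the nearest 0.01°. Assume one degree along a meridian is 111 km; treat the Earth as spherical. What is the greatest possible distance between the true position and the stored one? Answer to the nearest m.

Rounding to 2 decimal places leaves each coordinate within ±0.005° of the true value.
North–south component: 0.005° × 111000 = 555 m.
Longitude error → 0.005 × 111000 × cos 26.308° = 0.005 × 111000 × 0.8964 ≈ 497.516 m.
Worst case both components are at the extreme and orthogonal: √(555² + 497.516²) ≈ 745.35 m.

745 m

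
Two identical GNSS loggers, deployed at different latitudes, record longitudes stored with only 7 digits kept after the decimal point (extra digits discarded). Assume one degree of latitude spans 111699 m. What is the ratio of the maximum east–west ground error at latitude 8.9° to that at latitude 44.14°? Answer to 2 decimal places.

1.38

Truncating at 7 decimal places can drop up to a full unit in the last place, so the longitude may be off by as much as 1e-07°.
Error at 8.9° = 1e-07° × 111699 × cos 8.9° ≈ 0.01117 × 0.9880 = 0.011035 m.
At 44.14°: 1e-07° × 111699 × cos 44.14° = 1e-07 × 111699 × 0.7176 ≈ 0.008016 m.
Ratio: 0.011035 / 0.008016 = cos 8.9° / cos 44.14° ≈ 1.3767.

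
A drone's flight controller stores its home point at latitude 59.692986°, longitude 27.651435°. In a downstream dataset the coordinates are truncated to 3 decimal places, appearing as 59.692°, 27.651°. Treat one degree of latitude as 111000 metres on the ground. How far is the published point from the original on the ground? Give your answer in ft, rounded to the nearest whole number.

368 ft

The latitude changed by +0.000986° and the longitude by +0.000435°.
N–S: 0.000986° × 111000 m/° = 109.446 m.
East–west at this latitude: 0.000435° × 111000 × cos 59.692° ≈ 0.000435 × 56015.9 = 24.3669 m.
Combined displacement = (109.446² + 24.3669²)^½ ≈ 112.126 m.
Converting: 112.126 m × 3.2808 ft/m ≈ 367.87 ft.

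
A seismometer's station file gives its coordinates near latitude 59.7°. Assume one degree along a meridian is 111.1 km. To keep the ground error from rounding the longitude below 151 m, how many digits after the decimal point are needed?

At 59.7° one degree of longitude covers 111100 × cos 59.7° ≈ 111100 × 0.5045 ≈ 56053 m.
With N decimal places the half-ulp bound is 0.5·10⁻ᴺ°, or 0.5·10⁻ᴺ × 56053 m on the ground.
Setting 28026.5 × 10⁻ᴺ ≤ 151 gives 10ᴺ ≥ 185.6, i.e. N ≥ 2.27.
N = 2 would give 280 m (too coarse); N = 3 gives 28 m ≤ 151 m.

3 decimal places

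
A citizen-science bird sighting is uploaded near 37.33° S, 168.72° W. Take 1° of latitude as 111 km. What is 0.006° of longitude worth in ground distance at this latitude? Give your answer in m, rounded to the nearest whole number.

0.006° of longitude at 37.33° is 0.006 × 111000 × cos 37.33° ≈ 0.006 × 88262.3 = 529.574 m.

530 m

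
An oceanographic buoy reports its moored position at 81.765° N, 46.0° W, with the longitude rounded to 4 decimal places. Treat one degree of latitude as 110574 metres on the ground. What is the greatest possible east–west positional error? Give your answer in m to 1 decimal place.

Rounding to 4 decimal places leaves the longitude within ±5e-05° of the true value.
Parallels shrink by cos φ, so at 81.765° a degree of longitude is 110574 × 0.1432 ≈ 15837.9 m.
So at most 5e-05° × 15837.9 ≈ 0.791895 m east–west.

0.8 m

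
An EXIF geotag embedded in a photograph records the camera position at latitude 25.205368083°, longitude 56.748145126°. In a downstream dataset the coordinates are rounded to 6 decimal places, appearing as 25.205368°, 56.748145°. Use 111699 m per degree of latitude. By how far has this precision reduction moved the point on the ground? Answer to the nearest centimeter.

Δlat = 25.205368083 − 25.205368 = +0.000000083°; Δlon = 56.748145126 − 56.748145 = +0.000000126°.
N–S: 0.000000083° × 111699 m/° = 0.00927102 m.
East–west at this latitude: 0.000000126° × 111699 × cos 25.2054° ≈ 0.000000126 × 101064 = 0.012734 m.
Distance: √(0.00927102² + 0.012734²) ≈ 0.0157514 m.
That is 0.0157514 m = 1.5751 cm.

2 centimeters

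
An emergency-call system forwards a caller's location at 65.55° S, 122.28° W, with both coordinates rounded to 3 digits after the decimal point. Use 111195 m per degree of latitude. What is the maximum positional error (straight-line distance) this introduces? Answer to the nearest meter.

Rounding to 3 decimal places leaves each coordinate within ±0.0005° of the true value.
N–S: 0.0005° × 111195 m/° = 55.5975 m.
East–west component at 65.55°: 0.0005° × 111195 × cos 65.55° ≈ 0.0005 × 46023.5 ≈ 23.0117 m.
Combining orthogonally: (55.5975² + 23.0117²)^½ ≈ 60.1716 m.

60 meters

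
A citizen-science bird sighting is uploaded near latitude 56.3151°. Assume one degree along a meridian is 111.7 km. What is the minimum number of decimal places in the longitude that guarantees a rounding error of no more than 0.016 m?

7

At 56.3151° one degree of longitude covers 111700 × cos 56.3151° ≈ 111700 × 0.5546 ≈ 61951.6 m.
With N decimal places the half-ulp bound is 0.5·10⁻ᴺ°, or 0.5·10⁻ᴺ × 61951.6 m on the ground.
Setting 30975.8 × 10⁻ᴺ ≤ 0.016 gives 10ᴺ ≥ 1.936e+06, i.e. N ≥ 6.29.
At 6 places the error can reach 0.031 m, but 7 places keeps it to 0.0031 m.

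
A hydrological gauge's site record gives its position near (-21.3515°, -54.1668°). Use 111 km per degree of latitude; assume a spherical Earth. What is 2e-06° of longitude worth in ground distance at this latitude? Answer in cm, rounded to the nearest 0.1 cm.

One degree of longitude here spans 111000 × cos 21.3515° = 111000 × 0.9314 ≈ 103381 m; 2e-06° of that is 0.206763 m.
That is 0.206763 m = 20.676 cm.

20.7 cm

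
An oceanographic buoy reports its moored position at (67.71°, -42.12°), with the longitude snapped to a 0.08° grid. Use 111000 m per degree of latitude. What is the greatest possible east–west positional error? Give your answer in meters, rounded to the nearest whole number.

1684 meters

With a 0.08° grid the true value lies within half a step, ±0.08°/2 = ±0.04°, of the stored one.
At latitude 67.71° a degree of longitude spans 111000 m × cos 67.71° = 111000 × 0.3793 ≈ 42101.7 m.
Maximum E–W displacement: 0.04 × 42101.7 = 1684.07 m.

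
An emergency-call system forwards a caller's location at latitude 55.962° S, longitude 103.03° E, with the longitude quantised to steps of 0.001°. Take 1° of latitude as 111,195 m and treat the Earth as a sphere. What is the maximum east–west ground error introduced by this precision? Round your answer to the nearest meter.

31 meters

With a 0.001° grid the true value lies within half a step, ±0.001°/2 = ±0.0005°, of the stored one.
One degree of longitude at 55.962° is 111195 × cos 55.962° ≈ 111195 × 0.5597 = 62240.6 m.
Maximum E–W displacement: 0.0005 × 62240.6 = 31.1203 m.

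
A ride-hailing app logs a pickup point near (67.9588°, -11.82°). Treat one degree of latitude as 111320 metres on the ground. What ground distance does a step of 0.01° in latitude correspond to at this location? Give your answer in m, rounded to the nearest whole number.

0.01° × 111320 m/° = 1113.2 m.

1113 m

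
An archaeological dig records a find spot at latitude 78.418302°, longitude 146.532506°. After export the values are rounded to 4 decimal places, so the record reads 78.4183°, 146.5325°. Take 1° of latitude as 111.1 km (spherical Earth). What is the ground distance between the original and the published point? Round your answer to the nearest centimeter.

Δlat = 78.418302 − 78.4183 = +0.000002°; Δlon = 146.532506 − 146.5325 = +0.000006°.
North–south shift: 0.000002 × 111100 = 0.2222 m.
E–W at 78.4183°: 0.000006° × 111100 × cos 78.4183° = 0.000006 × 111100 × 0.2008 ≈ 0.13383 m.
Distance: √(0.2222² + 0.13383²) ≈ 0.25939 m.
That is 0.25939 m = 25.939 cm.

26 centimeters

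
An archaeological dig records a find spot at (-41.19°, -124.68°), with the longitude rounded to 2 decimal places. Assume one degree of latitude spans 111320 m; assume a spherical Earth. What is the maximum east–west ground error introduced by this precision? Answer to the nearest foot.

Rounding to 2 decimal places leaves the longitude within ±0.005° of the true value.
One degree of longitude at 41.19° is 111320 × cos 41.19° ≈ 111320 × 0.7525 = 83771.6 m.
Maximum E–W displacement: 0.005 × 83771.6 = 418.858 m.
In feet: 418.858 m ÷ 0.3048 ≈ 1374.2 ft.

1374 feet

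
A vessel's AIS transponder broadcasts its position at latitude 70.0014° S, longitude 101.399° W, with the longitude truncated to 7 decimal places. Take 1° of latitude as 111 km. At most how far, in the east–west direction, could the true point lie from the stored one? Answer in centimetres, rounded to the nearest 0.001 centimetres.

0.380 centimetres

Truncating at 7 decimal places can drop up to a full unit in the last place, so the longitude may be off by as much as 1e-07°.
Parallels shrink by cos φ, so at 70.0014° a degree of longitude is 111000 × 0.3420 ≈ 37961.7 m.
East–west error: 1e-07° × 37961.7 m/° ≈ 0.00379617 m.
That is 0.00379617 m = 0.37962 cm.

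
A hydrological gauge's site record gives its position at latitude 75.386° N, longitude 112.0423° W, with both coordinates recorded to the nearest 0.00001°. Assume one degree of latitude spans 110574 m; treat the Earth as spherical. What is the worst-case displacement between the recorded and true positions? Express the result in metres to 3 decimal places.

0.570 metres

Rounding to 5 decimal places leaves each coordinate within ±5e-06° of the true value.
Latitude error → 5e-06 × 110574 = 0.55287 m along the meridian.
Longitude error → 5e-06 × 110574 × cos 75.386° = 5e-06 × 110574 × 0.2523 ≈ 0.139492 m.
Combining orthogonally: (0.55287² + 0.139492²)^½ ≈ 0.570196 m.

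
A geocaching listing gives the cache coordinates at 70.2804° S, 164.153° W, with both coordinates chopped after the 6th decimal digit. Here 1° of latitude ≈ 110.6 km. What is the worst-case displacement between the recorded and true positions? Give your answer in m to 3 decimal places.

Truncating at 6 decimal places can drop up to a full unit in the last place, so each coordinate may be off by as much as 1e-06°.
Latitude error → 1e-06 × 110600 = 0.1106 m along the meridian.
Longitude error → 1e-06 × 110600 × cos 70.2804° = 1e-06 × 110600 × 0.3374 ≈ 0.0373184 m.
The two errors are perpendicular, so the maximum displacement is √(0.1106² + 0.0373184²) ≈ 0.116726 m.

0.117 m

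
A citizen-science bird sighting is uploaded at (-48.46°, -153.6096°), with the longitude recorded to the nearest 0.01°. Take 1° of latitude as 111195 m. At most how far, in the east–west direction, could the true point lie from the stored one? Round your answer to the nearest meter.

369 meters

Rounding to 2 decimal places leaves the longitude within ±0.005° of the true value.
At latitude 48.46° a degree of longitude spans 111195 m × cos 48.46° = 111195 × 0.6631 ≈ 73738.2 m.
Maximum E–W displacement: 0.005 × 73738.2 = 368.691 m.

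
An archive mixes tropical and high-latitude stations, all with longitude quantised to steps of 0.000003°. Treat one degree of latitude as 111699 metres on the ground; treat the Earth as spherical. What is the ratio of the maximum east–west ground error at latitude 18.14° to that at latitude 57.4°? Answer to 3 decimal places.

With a 0.000003° grid the true value lies within half a step, ±0.000003°/2 = ±1.5e-06°, of the stored one.
Error at 18.14° = 1.5e-06° × 111699 × cos 18.14° ≈ 0.16755 × 0.9503 = 0.15922 m.
Error at 57.4° = 1.5e-06° × 111699 × cos 57.4° ≈ 0.16755 × 0.5388 = 0.09027 m.
Ratio: 0.15922 / 0.09027 = cos 18.14° / cos 57.4° ≈ 1.7638.

1.764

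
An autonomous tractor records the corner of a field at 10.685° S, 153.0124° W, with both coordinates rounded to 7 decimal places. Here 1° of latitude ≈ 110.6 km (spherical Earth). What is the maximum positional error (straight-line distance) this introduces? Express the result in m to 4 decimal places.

Rounding to 7 decimal places leaves each coordinate within ±5e-08° of the true value.
North–south component: 5e-08° × 110600 = 0.00553 m.
E–W at 10.685°: 5e-08° × 110600 × cos 10.685° = 5e-08 × 110600 × 0.9827 ≈ 0.00543412 m.
The two errors are perpendicular, so the maximum displacement is √(0.00553² + 0.00543412²) ≈ 0.0077531 m.

0.0078 m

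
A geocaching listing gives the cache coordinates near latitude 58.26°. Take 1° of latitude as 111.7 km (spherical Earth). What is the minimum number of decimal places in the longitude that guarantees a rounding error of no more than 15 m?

At 58.26° one degree of longitude covers 111700 × cos 58.26° ≈ 111700 × 0.5261 ≈ 58761.5 m.
With N decimal places the half-ulp bound is 0.5·10⁻ᴺ°, or 0.5·10⁻ᴺ × 58761.5 m on the ground.
Need 0.5 × 58761.5 × 10⁻ᴺ ≤ 15 → 10⁻ᴺ ≤ 5.105e-04, so N ≥ 3.29.
N = 3 would give 29.4 m (too coarse); N = 4 gives 2.94 m ≤ 15 m.

4 decimal places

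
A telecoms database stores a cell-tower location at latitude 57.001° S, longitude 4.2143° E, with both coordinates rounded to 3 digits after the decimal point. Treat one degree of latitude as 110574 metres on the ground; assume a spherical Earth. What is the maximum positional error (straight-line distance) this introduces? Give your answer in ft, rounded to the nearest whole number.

207 ft

Rounding to 3 decimal places leaves each coordinate within ±0.0005° of the true value.
Latitude error → 0.0005 × 110574 = 55.287 m along the meridian.
East–west component at 57.001°: 0.0005° × 110574 × cos 57.001° ≈ 0.0005 × 60221.3 ≈ 30.1106 m.
The two errors are perpendicular, so the maximum displacement is √(55.287² + 30.1106²) ≈ 62.9548 m.
In feet: 62.9548 m ÷ 0.3048 ≈ 206.54 ft.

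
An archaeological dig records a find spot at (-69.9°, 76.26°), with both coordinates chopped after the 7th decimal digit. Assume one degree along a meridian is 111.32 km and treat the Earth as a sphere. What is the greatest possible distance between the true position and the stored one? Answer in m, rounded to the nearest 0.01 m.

Truncating at 7 decimal places can drop up to a full unit in the last place, so each coordinate may be off by as much as 1e-07°.
North–south component: 1e-07° × 111320 = 0.011132 m.
Longitude error → 1e-07 × 111320 × cos 69.9° = 1e-07 × 111320 × 0.3437 ≈ 0.00382562 m.
Worst case both components are at the extreme and orthogonal: √(0.011132² + 0.00382562²) ≈ 0.011771 m.

0.01 m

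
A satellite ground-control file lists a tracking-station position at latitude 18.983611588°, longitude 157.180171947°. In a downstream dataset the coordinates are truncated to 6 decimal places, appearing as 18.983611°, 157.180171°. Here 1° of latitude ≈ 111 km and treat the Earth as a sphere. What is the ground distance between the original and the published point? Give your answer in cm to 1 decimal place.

The latitude changed by +0.000000588° and the longitude by +0.000000947°.
North–south shift: 0.000000588 × 111000 = 0.065268 m.
East–west at this latitude: 0.000000947° × 111000 × cos 18.9836° ≈ 0.000000947 × 104963 = 0.0993999 m.
Hypotenuse of the two orthogonal shifts: √(0.065268² + 0.0993999²) = 0.118913 m.
That is 0.118913 m = 11.891 cm.

11.9 cm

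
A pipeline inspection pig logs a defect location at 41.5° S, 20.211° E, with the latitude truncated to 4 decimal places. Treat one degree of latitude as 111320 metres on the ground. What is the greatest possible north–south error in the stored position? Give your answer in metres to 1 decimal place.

11.1 metres

Truncating at 4 decimal places can drop up to a full unit in the last place, so the latitude may be off by as much as 0.0001°.
So the N–S error is at most 0.0001 × 111320 = 11.132 m.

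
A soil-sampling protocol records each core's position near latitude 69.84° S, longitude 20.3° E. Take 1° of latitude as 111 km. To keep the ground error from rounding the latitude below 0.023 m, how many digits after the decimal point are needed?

7 decimal places

One degree of latitude covers 111000 m.
Rounding to N decimal places gives at most 0.5 × 10⁻ᴺ degrees of error, i.e. 0.5 × 10⁻ᴺ × 111000 m.
Setting 55500 × 10⁻ᴺ ≤ 0.023 gives 10ᴺ ≥ 2.413e+06, i.e. N ≥ 6.38.
So 7 decimal places suffice (0.00555 m); 6 would allow up to 0.0555 m.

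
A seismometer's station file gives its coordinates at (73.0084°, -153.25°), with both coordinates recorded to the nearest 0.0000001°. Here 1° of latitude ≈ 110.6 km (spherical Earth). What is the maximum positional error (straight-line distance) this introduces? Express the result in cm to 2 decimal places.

0.58 cm

Rounding to 7 decimal places leaves each coordinate within ±5e-08° of the true value.
Latitude error → 5e-08 × 110600 = 0.00553 m along the meridian.
E–W at 73.0084°: 5e-08° × 110600 × cos 73.0084° = 5e-08 × 110600 × 0.2922 ≈ 0.00161604 m.
Combining orthogonally: (0.00553² + 0.00161604²)^½ ≈ 0.00576129 m.
That is 0.00576129 m = 0.57613 cm.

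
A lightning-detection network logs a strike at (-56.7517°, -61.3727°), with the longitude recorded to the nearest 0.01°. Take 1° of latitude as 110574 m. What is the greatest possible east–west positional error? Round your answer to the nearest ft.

994 ft

Rounding to 2 decimal places leaves the longitude within ±0.005° of the true value.
Parallels shrink by cos φ, so at 56.7517° a degree of longitude is 110574 × 0.5483 ≈ 60624.2 m.
East–west error: 0.005° × 60624.2 m/° ≈ 303.121 m.
In feet: 303.121 m ÷ 0.3048 ≈ 994.49 ft.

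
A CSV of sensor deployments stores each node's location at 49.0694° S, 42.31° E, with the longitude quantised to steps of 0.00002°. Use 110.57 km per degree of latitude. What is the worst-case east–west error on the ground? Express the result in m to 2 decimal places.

With a 0.00002° grid the true value lies within half a step, ±0.00002°/2 = ±1e-05°, of the stored one.
At latitude 49.0694° a degree of longitude spans 110570 m × cos 49.0694° = 110570 × 0.6551 ≈ 72439.3 m.
So at most 1e-05° × 72439.3 ≈ 0.724393 m east–west.

0.72 m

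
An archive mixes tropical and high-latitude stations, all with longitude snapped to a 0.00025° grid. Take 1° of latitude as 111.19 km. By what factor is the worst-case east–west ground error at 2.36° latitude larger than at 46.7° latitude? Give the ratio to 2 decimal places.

With a 0.00025° grid the true value lies within half a step, ±0.00025°/2 = ±0.000125°, of the stored one.
Error at 2.36° = 0.000125° × 111190 × cos 2.36° ≈ 13.899 × 0.9992 = 13.887 m.
At 46.7°: 0.000125° × 111190 × cos 46.7° = 0.000125 × 111190 × 0.6858 ≈ 9.532 m.
Ratio: 13.887 / 9.532 = cos 2.36° / cos 46.7° ≈ 1.4569.

1.46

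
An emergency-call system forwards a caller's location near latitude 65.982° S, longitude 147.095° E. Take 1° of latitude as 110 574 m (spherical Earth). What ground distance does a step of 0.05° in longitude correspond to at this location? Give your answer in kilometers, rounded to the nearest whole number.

2 kilometers

0.05° of longitude at 65.982° is 0.05 × 110574 × cos 65.982° ≈ 0.05 × 45006.2 = 2250.31 m.
That is 2250.31 m = 2.2503 km.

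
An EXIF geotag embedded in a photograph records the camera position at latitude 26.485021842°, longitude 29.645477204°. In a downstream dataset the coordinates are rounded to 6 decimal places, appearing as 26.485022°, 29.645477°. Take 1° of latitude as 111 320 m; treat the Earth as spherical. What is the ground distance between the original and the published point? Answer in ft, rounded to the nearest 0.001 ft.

0.088 ft

Δlat = 26.485021842 − 26.485022 = -0.000000158°; Δlon = 29.645477204 − 29.645477 = +0.000000204°.
North–south shift: -0.000000158 × 111320 = -0.0175886 m.
East–west at this latitude: 0.000000204° × 111320 × cos 26.485° ≈ 0.000000204 × 99637.1 = 0.020326 m.
Combined displacement = (0.0175886² + 0.020326²)^½ ≈ 0.0268794 m.
Converting: 0.0268794 m × 3.2808 ft/m ≈ 0.088187 ft.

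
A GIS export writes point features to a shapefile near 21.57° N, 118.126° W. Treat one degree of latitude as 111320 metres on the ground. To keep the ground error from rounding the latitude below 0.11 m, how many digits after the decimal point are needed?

One degree of latitude covers 111320 m.
N decimal places → at most half a unit in the last place, 0.5 × 10⁻ᴺ° = 111320/2 × 10⁻ᴺ m.
Setting 55660 × 10⁻ᴺ ≤ 0.11 gives 10ᴺ ≥ 5.06e+05, i.e. N ≥ 5.70.
N = 5 would give 0.557 m (too coarse); N = 6 gives 0.0557 m ≤ 0.11 m.

6 decimal places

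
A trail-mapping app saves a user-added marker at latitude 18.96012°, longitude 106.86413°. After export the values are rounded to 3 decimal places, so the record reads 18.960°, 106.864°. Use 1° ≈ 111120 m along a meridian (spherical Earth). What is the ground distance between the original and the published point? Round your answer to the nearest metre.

19 metres

Δlat = 18.96012 − 18.960 = +0.00012°; Δlon = 106.86413 − 106.864 = +0.00013°.
North–south shift: 0.00012 × 111120 = 13.3344 m.
East–west at this latitude: 0.00013° × 111120 × cos 18.96° ≈ 0.00013 × 105091 = 13.6619 m.
Hypotenuse of the two orthogonal shifts: √(13.3344² + 13.6619²) = 19.0906 m.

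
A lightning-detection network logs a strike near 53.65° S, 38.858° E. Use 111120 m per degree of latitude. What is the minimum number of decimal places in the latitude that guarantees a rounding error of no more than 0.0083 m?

7 decimal places

One degree of latitude covers 111120 m.
Rounding to N decimal places gives at most 0.5 × 10⁻ᴺ degrees of error, i.e. 0.5 × 10⁻ᴺ × 111120 m.
Setting 55560 × 10⁻ᴺ ≤ 0.0083 gives 10ᴺ ≥ 6.694e+06, i.e. N ≥ 6.83.
At 6 places the error can reach 0.0556 m, but 7 places keeps it to 0.00556 m.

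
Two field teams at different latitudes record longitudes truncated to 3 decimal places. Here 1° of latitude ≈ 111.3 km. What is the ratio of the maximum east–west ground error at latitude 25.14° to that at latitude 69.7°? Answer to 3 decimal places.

2.609

Truncating at 3 decimal places can drop up to a full unit in the last place, so the longitude may be off by as much as 0.001°.
At 25.14°: 0.001° × 111300 × cos 25.14° = 0.001 × 111300 × 0.9053 ≈ 100.76 m.
Error at 69.7° = 0.001° × 111300 × cos 69.7° ≈ 111.3 × 0.3469 = 38.614 m.
The ratio reduces to cos 25.14° / cos 69.7° = 0.9053/0.3469 ≈ 2.6093.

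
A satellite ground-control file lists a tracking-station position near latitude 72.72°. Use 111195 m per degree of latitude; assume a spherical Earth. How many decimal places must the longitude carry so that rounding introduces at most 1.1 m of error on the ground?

5

At 72.72° one degree of longitude covers 111195 × cos 72.72° ≈ 111195 × 0.2970 ≈ 33029.5 m.
N decimal places → at most half a unit in the last place, 0.5 × 10⁻ᴺ° = 33029.5/2 × 10⁻ᴺ m.
Setting 16514.8 × 10⁻ᴺ ≤ 1.1 gives 10ᴺ ≥ 1.501e+04, i.e. N ≥ 4.18.
So 5 decimal places suffice (0.165 m); 4 would allow up to 1.65 m.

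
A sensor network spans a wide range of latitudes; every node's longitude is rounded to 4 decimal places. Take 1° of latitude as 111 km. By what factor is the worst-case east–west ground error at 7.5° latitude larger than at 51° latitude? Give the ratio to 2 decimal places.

Rounding to 4 decimal places leaves the longitude within ±5e-05° of the true value.
At 7.5°: 5e-05° × 111000 × cos 7.5° = 5e-05 × 111000 × 0.9914 ≈ 5.5025 m.
Error at 51° = 5e-05° × 111000 × cos 51° ≈ 5.55 × 0.6293 = 3.4927 m.
Ratio: 5.5025 / 3.4927 = cos 7.5° / cos 51° ≈ 1.5754.

1.58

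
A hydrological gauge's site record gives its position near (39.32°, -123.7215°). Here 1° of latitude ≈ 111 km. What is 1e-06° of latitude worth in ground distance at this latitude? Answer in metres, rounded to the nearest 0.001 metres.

Along a meridian 1e-06° is 1e-06 × 111000 = 0.111 m.

0.111 metres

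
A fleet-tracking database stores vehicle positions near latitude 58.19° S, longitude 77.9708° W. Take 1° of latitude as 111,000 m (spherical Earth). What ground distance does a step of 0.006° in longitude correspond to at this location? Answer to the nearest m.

0.006° of longitude at 58.19° is 0.006 × 111000 × cos 58.19° ≈ 0.006 × 58508.6 = 351.051 m.

351 m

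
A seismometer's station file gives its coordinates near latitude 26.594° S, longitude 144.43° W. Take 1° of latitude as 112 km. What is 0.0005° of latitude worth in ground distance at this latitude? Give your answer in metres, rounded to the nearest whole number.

56 metres

0.0005° × 112000 m/° = 56 m.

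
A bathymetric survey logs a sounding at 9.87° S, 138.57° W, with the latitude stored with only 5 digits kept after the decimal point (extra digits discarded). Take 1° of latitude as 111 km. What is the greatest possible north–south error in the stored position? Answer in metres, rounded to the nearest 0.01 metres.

Truncating at 5 decimal places can drop up to a full unit in the last place, so the latitude may be off by as much as 1e-05°.
Along the meridian that is 1e-05° × 111000 m/° = 1.11 m.

1.11 metres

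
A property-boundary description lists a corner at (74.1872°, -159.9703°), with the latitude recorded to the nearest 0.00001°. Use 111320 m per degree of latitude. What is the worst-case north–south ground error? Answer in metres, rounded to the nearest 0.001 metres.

0.557 metres

Rounding to 5 decimal places leaves the latitude within ±5e-06° of the true value.
Along the meridian that is 5e-06° × 111320 m/° = 0.5566 m.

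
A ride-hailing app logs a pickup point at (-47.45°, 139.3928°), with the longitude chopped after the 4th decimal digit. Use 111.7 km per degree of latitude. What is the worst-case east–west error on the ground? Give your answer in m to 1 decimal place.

Truncating at 4 decimal places can drop up to a full unit in the last place, so the longitude may be off by as much as 0.0001°.
At latitude 47.45° a degree of longitude spans 111700 m × cos 47.45° = 111700 × 0.6762 ≈ 75535.3 m.
East–west error: 0.0001° × 75535.3 m/° ≈ 7.55353 m.

7.6 m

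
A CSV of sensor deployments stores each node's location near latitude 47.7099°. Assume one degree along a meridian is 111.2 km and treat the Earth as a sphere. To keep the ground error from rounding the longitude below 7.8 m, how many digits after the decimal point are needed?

4

At 47.7099° one degree of longitude covers 111200 × cos 47.7099° ≈ 111200 × 0.6729 ≈ 74824.8 m.
N decimal places → at most half a unit in the last place, 0.5 × 10⁻ᴺ° = 74824.8/2 × 10⁻ᴺ m.
Need 0.5 × 74824.8 × 10⁻ᴺ ≤ 7.8 → 10⁻ᴺ ≤ 2.085e-04, so N ≥ 3.68.
So 4 decimal places suffice (3.74 m); 3 would allow up to 37.4 m.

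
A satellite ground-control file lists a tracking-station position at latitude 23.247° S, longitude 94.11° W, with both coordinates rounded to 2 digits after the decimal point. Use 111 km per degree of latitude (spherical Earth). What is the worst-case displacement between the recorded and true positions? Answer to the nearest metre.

Rounding to 2 decimal places leaves each coordinate within ±0.005° of the true value.
Latitude error → 0.005 × 111000 = 555 m along the meridian.
East–west component at 23.247°: 0.005° × 111000 × cos 23.247° ≈ 0.005 × 101988 ≈ 509.941 m.
Worst case both components are at the extreme and orthogonal: √(555² + 509.941²) ≈ 753.7 m.

754 metres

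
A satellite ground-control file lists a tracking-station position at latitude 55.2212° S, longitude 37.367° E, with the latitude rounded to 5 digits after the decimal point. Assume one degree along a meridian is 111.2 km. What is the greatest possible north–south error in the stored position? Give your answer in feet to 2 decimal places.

Rounding to 5 decimal places leaves the latitude within ±5e-06° of the true value.
So the N–S error is at most 5e-06 × 111200 = 0.556 m.
In feet: 0.556 m ÷ 0.3048 ≈ 1.8241 ft.

1.82 feet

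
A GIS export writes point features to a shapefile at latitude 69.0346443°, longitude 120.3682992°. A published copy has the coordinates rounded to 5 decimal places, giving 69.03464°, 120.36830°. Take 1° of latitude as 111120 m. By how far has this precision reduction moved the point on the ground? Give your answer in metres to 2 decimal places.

0.48 metres

Δlat = 69.0346443 − 69.03464 = +0.0000043°; Δlon = 120.3682992 − 120.36830 = -0.0000008°.
North–south shift: 0.0000043 × 111120 = 0.477816 m.
E–W at 69.0346°: -0.0000008° × 111120 × cos 69.0346° = -0.0000008 × 111120 × 0.3578 ≈ -0.0318073 m.
Hypotenuse of the two orthogonal shifts: √(0.477816² + 0.0318073²) = 0.478874 m.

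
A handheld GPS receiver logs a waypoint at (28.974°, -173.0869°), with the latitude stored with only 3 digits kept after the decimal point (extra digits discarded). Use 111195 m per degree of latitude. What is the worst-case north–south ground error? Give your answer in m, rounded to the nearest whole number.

Truncating at 3 decimal places can drop up to a full unit in the last place, so the latitude may be off by as much as 0.001°.
North–south distance: 0.001° × 111195 m/° = 111.195 m.

111 m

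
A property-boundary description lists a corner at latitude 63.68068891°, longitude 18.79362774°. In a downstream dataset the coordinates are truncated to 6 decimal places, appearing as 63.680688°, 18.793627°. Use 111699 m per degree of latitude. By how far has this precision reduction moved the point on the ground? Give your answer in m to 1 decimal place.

0.1 m

The latitude changed by +0.00000091° and the longitude by +0.00000074°.
N–S: 0.00000091° × 111699 m/° = 0.101646 m.
East–west at this latitude: 0.00000074° × 111699 × cos 63.6807° ≈ 0.00000074 × 49524.4 = 0.036648 m.
Combined displacement = (0.101646² + 0.036648²)^½ ≈ 0.108051 m.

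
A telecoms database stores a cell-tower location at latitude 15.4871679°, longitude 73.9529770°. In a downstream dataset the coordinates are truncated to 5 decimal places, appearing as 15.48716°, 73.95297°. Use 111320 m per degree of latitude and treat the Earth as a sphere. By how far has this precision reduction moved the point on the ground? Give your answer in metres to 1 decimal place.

1.2 metres

Δlat = 15.4871679 − 15.48716 = +0.0000079°; Δlon = 73.9529770 − 73.95297 = +0.0000070°.
N–S: 0.0000079° × 111320 m/° = 0.879428 m.
East–west at this latitude: 0.0000070° × 111320 × cos 15.4872° ≈ 0.0000070 × 107278 = 0.750946 m.
Distance: √(0.879428² + 0.750946²) ≈ 1.15642 m.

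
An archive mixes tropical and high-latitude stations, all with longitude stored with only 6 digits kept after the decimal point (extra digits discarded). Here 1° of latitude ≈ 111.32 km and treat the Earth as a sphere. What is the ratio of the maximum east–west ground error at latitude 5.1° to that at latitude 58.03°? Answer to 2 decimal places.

1.88

Truncating at 6 decimal places can drop up to a full unit in the last place, so the longitude may be off by as much as 1e-06°.
At 5.1°: 1e-06° × 111320 × cos 5.1° = 1e-06 × 111320 × 0.9960 ≈ 0.11088 m.
Error at 58.03° = 1e-06° × 111320 × cos 58.03° ≈ 0.11132 × 0.5295 = 0.058941 m.
The ratio reduces to cos 5.1° / cos 58.03° = 0.9960/0.5295 ≈ 1.8812.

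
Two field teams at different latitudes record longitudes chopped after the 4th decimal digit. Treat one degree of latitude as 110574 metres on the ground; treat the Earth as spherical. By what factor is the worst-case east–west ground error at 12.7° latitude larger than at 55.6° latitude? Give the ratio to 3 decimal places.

Truncating at 4 decimal places can drop up to a full unit in the last place, so the longitude may be off by as much as 0.0001°.
Error at 12.7° = 0.0001° × 110574 × cos 12.7° ≈ 11.057 × 0.9755 = 10.787 m.
Error at 55.6° = 0.0001° × 110574 × cos 55.6° ≈ 11.057 × 0.5650 = 6.2471 m.
Ratio: 10.787 / 6.2471 = cos 12.7° / cos 55.6° ≈ 1.7267.

1.727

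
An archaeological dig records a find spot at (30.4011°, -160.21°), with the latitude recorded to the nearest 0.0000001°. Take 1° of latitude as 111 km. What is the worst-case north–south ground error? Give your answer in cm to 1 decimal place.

0.6 cm

Rounding to 7 decimal places leaves the latitude within ±5e-08° of the true value.
So the N–S error is at most 5e-08 × 111000 = 0.00555 m.
That is 0.00555 m = 0.555 cm.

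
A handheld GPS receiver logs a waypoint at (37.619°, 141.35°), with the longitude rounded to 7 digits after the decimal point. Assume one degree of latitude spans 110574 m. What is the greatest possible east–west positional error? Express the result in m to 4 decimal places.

Rounding to 7 decimal places leaves the longitude within ±5e-08° of the true value.
Parallels shrink by cos φ, so at 37.619° a degree of longitude is 110574 × 0.7921 ≈ 87584.3 m.
Maximum E–W displacement: 5e-08 × 87584.3 = 0.00437921 m.

0.0044 m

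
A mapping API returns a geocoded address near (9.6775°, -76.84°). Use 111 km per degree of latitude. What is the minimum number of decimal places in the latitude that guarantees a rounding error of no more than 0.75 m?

5 decimal places

One degree of latitude covers 111000 m.
N decimal places → at most half a unit in the last place, 0.5 × 10⁻ᴺ° = 111000/2 × 10⁻ᴺ m.
Setting 55500 × 10⁻ᴺ ≤ 0.75 gives 10ᴺ ≥ 7.4e+04, i.e. N ≥ 4.87.
At 4 places the error can reach 5.55 m, but 5 places keeps it to 0.555 m.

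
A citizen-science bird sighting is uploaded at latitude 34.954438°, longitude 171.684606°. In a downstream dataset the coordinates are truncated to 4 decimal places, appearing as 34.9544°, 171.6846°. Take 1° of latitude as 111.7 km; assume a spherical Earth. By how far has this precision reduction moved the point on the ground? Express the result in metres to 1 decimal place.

The latitude changed by +0.000038° and the longitude by +0.000006°.
N–S: 0.000038° × 111700 m/° = 4.2446 m.
East–west at this latitude: 0.000006° × 111700 × cos 34.9544° ≈ 0.000006 × 91550.2 = 0.549301 m.
Combined displacement = (4.2446² + 0.549301²)^½ ≈ 4.28 m.

4.3 metres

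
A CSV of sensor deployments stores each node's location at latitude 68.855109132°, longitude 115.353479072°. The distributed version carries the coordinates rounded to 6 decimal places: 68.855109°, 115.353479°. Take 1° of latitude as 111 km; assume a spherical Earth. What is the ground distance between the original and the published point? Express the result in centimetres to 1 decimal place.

The latitude changed by +0.000000132° and the longitude by +0.000000072°.
N–S: 0.000000132° × 111000 m/° = 0.014652 m.
East–west at this latitude: 0.000000072° × 111000 × cos 68.8551° ≈ 0.000000072 × 40040.8 = 0.00288294 m.
Hypotenuse of the two orthogonal shifts: √(0.014652² + 0.00288294²) = 0.0149329 m.
That is 0.0149329 m = 1.4933 cm.

1.5 centimetres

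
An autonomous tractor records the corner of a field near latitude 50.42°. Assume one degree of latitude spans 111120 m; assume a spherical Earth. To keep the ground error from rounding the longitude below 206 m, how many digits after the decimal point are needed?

3 decimal places

At 50.42° one degree of longitude covers 111120 × cos 50.42° ≈ 111120 × 0.6372 ≈ 70800.7 m.
With N decimal places the half-ulp bound is 0.5·10⁻ᴺ°, or 0.5·10⁻ᴺ × 70800.7 m on the ground.
Setting 35400.3 × 10⁻ᴺ ≤ 206 gives 10ᴺ ≥ 171.8, i.e. N ≥ 2.24.
N = 2 would give 354 m (too coarse); N = 3 gives 35.4 m ≤ 206 m.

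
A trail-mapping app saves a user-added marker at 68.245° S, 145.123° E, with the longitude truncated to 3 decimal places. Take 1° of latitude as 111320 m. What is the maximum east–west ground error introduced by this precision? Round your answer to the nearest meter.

Truncating at 3 decimal places can drop up to a full unit in the last place, so the longitude may be off by as much as 0.001°.
Parallels shrink by cos φ, so at 68.245° a degree of longitude is 111320 × 0.3706 ≈ 41259.5 m.
So at most 0.001° × 41259.5 ≈ 41.2595 m east–west.

41 meters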